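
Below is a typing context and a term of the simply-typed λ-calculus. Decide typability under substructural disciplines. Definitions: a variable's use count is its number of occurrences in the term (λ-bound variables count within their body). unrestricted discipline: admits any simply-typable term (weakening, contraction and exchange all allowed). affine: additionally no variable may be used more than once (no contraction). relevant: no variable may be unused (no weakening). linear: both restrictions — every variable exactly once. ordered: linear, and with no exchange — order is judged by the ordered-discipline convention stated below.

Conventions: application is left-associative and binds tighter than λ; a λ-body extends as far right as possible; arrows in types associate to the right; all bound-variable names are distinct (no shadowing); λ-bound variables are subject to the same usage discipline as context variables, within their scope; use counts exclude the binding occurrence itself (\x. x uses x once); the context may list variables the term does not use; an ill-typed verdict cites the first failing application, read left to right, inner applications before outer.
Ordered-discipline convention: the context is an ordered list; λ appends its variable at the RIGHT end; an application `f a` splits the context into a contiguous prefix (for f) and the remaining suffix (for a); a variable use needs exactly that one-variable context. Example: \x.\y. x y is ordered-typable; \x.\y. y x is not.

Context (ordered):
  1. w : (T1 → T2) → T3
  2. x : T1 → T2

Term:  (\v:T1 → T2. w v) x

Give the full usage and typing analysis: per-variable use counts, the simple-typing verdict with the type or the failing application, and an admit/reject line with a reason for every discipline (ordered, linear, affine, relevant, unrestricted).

use counts: w=1, x=1, v (λ-bound)=1
uses in reading order: w, v, x
typing: well-typed — term : T3
ordered: ✓ — w, x, v once each; derivable with no W/C/E
linear: ✓ — w, x, v: one use apiece
affine: ✓ — none of w, x, v used more than once
relevant: ✓ — none of w, x, v goes unused
unrestricted: ✓ — simply typable at T3; W, C, E all held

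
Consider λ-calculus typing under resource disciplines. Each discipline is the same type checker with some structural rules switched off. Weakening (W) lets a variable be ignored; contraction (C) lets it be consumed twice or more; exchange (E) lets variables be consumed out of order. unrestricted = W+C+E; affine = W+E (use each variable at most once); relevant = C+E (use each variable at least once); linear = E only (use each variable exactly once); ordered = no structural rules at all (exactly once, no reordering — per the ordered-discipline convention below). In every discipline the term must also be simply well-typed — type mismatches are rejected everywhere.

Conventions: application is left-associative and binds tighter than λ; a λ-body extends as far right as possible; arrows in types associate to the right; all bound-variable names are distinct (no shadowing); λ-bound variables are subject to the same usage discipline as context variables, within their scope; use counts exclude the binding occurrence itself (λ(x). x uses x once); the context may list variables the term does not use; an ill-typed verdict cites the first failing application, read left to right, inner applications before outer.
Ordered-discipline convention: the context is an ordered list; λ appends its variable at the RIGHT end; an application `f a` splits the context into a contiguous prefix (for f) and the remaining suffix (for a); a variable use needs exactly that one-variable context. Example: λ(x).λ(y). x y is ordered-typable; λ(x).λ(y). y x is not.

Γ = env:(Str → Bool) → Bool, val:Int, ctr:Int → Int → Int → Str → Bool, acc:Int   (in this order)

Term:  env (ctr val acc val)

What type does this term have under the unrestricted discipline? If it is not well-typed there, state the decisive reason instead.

term : Bool
use counts: env: 1; val: 2; ctr: 1; acc: 1
uses in reading order: env, ctr, val, acc, val
typing: well-typed at Bool
all disciplines: ordered ✗ | linear ✗ | affine ✗ | relevant ✓ | unrestricted ✓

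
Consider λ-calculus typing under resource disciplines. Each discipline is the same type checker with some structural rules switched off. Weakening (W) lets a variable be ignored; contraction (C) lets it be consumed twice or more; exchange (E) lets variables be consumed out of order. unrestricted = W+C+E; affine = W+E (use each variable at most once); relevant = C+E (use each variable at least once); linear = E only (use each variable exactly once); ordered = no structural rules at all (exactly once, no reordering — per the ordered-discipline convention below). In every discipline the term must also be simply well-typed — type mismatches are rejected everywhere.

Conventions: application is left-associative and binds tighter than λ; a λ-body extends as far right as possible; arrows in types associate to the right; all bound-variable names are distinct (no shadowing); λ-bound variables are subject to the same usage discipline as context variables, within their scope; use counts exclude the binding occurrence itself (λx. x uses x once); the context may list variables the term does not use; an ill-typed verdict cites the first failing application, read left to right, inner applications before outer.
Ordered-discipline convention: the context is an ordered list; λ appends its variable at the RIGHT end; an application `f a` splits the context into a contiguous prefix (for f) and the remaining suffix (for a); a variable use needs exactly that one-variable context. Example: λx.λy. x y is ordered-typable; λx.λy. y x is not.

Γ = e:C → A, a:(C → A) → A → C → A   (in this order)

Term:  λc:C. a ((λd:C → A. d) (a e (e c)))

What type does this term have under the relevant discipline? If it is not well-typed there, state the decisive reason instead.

term : C → A → C → A
variable uses: e=2, a=2, c (λ-bound)=1, d (λ-bound)=1
left-to-right use order: a, d, a, e, e, c
typing: well-typed — term : C → A → C → A
per-discipline verdicts: ordered ✗, linear ✗, affine ✗, relevant ✓, unrestricted ✓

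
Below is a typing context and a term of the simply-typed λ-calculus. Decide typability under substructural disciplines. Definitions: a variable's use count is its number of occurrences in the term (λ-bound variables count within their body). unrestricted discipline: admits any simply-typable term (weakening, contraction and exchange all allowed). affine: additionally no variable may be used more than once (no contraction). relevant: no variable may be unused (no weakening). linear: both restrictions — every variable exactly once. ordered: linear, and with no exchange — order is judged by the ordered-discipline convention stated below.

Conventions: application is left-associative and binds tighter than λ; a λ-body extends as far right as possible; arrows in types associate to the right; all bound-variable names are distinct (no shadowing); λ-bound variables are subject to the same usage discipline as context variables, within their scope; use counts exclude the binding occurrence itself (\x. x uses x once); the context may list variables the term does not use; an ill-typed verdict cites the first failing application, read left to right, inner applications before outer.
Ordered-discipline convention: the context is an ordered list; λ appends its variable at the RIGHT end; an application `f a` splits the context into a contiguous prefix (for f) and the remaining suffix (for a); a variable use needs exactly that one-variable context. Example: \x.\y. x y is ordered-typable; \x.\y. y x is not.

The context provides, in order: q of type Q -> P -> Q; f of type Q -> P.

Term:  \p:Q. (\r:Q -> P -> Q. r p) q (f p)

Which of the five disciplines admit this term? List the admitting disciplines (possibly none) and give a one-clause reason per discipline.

admitted by: relevant, unrestricted
use counts: q: 1×; f: 1×; p (λ-bound): 2×; r (λ-bound): 1×
left-to-right use order: r, p, q, f, p
typing: well-typed — term : Q -> Q
ordered: ✗, repeated use of p ×2
linear: ✗, repeated use of p ×2
affine: ✗, repeated use of p ×2
relevant: ✓, none of q, f, p, r goes unused
unrestricted: ✓, simply typable at Q -> Q; W, C, E all held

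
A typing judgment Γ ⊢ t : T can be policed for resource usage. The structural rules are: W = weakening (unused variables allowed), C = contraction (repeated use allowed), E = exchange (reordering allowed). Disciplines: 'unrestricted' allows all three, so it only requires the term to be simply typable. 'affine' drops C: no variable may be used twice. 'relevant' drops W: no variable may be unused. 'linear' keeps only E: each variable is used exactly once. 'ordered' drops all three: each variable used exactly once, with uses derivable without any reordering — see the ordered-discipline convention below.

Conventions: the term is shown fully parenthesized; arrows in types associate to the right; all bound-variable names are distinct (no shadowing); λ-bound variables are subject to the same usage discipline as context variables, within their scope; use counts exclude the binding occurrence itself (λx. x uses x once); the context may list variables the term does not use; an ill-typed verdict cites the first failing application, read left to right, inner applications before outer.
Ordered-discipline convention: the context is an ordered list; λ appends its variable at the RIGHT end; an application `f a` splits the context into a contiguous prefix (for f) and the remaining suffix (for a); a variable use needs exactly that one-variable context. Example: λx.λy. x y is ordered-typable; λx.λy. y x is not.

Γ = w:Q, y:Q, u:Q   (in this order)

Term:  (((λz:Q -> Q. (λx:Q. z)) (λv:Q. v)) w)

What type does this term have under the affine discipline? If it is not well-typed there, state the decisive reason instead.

term : Q -> Q
counts: w: 1, y: 0, u: 0, z (λ-bound): 1, x (λ-bound): 0, v (λ-bound): 1
use order (left to right): z, v, w
typing: well-typed at Q -> Q
all disciplines: ordered ✗, linear ✗, affine ✓, relevant ✗, unrestricted ✓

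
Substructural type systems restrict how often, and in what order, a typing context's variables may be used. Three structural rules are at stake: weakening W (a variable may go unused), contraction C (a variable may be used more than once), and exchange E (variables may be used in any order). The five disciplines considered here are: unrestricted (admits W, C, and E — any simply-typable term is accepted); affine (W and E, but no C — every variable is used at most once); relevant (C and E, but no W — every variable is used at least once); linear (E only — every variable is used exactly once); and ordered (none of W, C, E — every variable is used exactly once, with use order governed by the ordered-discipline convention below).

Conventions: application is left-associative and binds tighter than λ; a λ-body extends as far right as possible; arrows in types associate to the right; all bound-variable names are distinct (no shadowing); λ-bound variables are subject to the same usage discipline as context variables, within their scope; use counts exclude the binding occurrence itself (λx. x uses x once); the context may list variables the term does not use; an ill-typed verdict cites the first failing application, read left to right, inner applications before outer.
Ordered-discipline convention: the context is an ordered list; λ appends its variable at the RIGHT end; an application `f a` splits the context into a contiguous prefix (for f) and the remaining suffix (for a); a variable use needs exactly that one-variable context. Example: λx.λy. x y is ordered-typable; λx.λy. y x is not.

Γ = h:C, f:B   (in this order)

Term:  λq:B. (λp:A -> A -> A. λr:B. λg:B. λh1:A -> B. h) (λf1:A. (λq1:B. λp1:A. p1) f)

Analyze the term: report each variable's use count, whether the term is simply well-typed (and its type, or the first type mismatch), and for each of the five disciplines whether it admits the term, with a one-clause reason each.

usage: h: 1×; f: 1×; q (λ-bound): 0×; p (λ-bound): 0×; r (λ-bound): 0×; g (λ-bound): 0×; h1 (λ-bound): 0×; f1 (λ-bound): 0×; q1 (λ-bound): 0×; p1 (λ-bound): 1×
order of uses: h, p1, f
typing: well-typed at B -> B -> B -> (A -> B) -> C
ordered: ✗ — q, p, r, g, h1, f1, q1 never used (weakening)
linear: ✗ — q, p, r, g, h1, f1, q1 never used (weakening)
affine: ✓ — no duplicate uses among h, f, q, p, r, g, h1, f1, q1, p1
relevant: ✗ — q, p, r, g, h1, f1, q1 never used (weakening)
unrestricted: ✓ — typability at B -> B -> B -> (A -> B) -> C is all that's needed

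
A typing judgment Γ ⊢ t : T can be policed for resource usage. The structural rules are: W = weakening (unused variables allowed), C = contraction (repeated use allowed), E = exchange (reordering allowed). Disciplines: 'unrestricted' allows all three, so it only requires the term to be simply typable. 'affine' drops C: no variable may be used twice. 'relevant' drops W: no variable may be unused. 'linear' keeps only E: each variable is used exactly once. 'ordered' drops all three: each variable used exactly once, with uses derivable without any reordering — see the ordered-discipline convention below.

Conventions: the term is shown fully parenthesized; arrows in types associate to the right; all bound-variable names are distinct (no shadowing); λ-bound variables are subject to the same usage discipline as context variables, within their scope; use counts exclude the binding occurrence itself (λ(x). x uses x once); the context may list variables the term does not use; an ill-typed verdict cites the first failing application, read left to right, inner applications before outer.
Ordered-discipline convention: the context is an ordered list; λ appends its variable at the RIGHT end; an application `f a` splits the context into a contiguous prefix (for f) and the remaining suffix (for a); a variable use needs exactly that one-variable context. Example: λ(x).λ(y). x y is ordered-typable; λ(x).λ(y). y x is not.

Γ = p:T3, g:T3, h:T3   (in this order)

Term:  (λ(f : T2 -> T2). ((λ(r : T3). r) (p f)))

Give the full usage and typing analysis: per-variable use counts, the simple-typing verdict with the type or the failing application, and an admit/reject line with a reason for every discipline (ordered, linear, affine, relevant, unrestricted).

use counts: p=1; g=0; h=0; f (λ-bound)=1; r (λ-bound)=1
left-to-right use order: r, p, f
typing: ill-typed: non-function type T3 applied to an argument
ordered ✗ (not simply typable)
linear ✗ (fails simple typing)
affine ✗ (a type mismatch blocks all five)
relevant ✗ (the type mismatch rejects it)
unrestricted ✗ (not simply typable)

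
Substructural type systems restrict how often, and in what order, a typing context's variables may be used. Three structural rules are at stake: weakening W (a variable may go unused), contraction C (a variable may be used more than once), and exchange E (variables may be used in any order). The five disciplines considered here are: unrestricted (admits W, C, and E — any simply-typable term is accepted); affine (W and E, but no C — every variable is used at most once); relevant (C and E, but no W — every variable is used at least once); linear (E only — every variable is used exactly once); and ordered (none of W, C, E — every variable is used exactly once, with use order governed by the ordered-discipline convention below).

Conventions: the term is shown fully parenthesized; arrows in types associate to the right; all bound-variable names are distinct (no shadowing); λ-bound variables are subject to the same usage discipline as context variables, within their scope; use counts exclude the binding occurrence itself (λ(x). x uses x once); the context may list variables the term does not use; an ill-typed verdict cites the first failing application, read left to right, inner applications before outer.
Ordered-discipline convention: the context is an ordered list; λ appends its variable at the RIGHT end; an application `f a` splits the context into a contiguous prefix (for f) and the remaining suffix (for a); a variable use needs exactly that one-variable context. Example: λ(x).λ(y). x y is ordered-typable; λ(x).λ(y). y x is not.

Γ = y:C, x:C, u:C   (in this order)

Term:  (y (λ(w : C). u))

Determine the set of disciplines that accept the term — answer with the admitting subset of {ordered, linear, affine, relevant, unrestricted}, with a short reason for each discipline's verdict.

admitted by: none
use counts: y: 1; x: 0; u: 1; w [bound]: 0
use order (left to right): y, u
typing: ill-typed: applying a non-function (C)
ordered: ✗ — the type mismatch rejects it
linear: ✗ — not simply typable
affine: ✗ — fails simple typing
relevant: ✗ — a type mismatch blocks all five
unrestricted: ✗ — the type mismatch rejects it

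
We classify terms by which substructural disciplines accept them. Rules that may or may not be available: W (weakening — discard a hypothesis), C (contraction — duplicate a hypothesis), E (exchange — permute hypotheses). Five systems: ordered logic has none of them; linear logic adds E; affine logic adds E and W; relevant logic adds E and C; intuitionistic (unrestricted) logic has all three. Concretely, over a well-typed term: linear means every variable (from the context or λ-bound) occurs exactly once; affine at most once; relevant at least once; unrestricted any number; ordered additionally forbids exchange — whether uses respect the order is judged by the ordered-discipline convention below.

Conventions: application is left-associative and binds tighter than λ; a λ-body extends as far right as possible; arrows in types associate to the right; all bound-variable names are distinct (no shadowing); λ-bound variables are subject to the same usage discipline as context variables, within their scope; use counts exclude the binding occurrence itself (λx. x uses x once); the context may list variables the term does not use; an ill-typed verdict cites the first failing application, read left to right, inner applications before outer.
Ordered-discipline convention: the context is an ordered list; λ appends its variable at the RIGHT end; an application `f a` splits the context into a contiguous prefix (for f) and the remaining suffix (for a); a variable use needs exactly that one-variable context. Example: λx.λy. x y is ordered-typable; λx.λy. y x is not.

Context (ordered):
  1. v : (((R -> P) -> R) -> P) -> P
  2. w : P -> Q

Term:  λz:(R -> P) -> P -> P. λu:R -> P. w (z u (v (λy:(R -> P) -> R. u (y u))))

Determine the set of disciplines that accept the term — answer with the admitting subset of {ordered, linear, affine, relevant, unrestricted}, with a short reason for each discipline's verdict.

accepted by: relevant, unrestricted
use counts: v: 1, w: 1, z (λ-bound): 1, u (λ-bound): 3, y (λ-bound): 1
use order (left to right): w, z, u, v, u, y, u
typing: well-typed at ((R -> P) -> P -> P) -> (R -> P) -> Q
ordered ✗ (needs contraction — u ×3)
linear ✗ (needs contraction — u ×3)
affine ✗ (needs contraction — u ×3)
relevant ✓ (v, w, z, u, y: all used, weakening unneeded)
unrestricted ✓ (simply typable at ((R -> P) -> P -> P) -> (R -> P) -> Q; W, C, E all held)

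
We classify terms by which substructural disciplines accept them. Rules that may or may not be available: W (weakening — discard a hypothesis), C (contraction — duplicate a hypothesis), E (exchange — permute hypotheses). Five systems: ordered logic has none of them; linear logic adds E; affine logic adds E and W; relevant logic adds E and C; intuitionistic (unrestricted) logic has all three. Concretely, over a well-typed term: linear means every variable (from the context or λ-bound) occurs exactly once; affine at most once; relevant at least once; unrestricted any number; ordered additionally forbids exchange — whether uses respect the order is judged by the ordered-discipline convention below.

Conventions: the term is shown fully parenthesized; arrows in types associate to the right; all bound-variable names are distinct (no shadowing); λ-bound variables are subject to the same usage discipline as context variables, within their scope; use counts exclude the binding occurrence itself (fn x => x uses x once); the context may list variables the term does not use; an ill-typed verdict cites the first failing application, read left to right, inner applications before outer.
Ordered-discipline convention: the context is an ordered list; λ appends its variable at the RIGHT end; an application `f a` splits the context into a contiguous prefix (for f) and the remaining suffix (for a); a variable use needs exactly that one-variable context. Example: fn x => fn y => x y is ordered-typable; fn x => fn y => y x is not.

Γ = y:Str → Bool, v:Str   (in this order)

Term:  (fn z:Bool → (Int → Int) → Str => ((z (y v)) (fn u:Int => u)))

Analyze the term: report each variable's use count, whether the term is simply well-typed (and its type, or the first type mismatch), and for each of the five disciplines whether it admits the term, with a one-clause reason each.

variable uses: y=1, v=1, z [bound]=1, u [bound]=1
left-to-right use order: z, y, v, u
typing: ✓ — (Bool → (Int → Int) → Str) → Str
ordered: ✗ — no ordered split (uses run z, y, v, u)
linear: ✓ — each of y, v, z, u used exactly once
affine: ✓ — no duplicate uses among y, v, z, u
relevant: ✓ — y, v, z, u: all used, weakening unneeded
unrestricted: ✓ — well-typed at (Bool → (Int → Int) → Str) → Str; no restrictions here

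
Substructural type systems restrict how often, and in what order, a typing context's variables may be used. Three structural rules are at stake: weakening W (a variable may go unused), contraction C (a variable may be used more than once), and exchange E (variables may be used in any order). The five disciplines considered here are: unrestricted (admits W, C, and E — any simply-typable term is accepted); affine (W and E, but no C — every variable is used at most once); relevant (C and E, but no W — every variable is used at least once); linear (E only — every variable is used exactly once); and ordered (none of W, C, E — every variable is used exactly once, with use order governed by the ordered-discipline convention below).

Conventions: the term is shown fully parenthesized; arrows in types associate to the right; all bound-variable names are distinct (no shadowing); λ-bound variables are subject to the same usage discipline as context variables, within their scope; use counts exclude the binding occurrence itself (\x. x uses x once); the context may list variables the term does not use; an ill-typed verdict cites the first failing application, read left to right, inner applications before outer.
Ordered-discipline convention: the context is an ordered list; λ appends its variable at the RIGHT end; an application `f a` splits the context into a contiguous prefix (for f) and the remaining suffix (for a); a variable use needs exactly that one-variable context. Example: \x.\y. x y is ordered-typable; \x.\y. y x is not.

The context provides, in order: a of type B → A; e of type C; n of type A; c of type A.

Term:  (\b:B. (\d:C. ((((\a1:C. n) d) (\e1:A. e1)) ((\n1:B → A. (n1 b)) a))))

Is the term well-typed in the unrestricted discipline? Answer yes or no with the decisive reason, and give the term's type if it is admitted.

no — not simply typable
variable uses: a: 1×; e: 0×; n: 1×; c: 0×; b (bound): 1×; d (bound): 1×; a1 (bound): 0×; e1 (bound): 1×; n1 (bound): 1×
left-to-right use order: n, d, e1, n1, b, a
typing: ill-typed: non-arrow in function slot: A
per-discipline verdicts: ordered ✗, linear ✗, affine ✗, relevant ✗, unrestricted ✗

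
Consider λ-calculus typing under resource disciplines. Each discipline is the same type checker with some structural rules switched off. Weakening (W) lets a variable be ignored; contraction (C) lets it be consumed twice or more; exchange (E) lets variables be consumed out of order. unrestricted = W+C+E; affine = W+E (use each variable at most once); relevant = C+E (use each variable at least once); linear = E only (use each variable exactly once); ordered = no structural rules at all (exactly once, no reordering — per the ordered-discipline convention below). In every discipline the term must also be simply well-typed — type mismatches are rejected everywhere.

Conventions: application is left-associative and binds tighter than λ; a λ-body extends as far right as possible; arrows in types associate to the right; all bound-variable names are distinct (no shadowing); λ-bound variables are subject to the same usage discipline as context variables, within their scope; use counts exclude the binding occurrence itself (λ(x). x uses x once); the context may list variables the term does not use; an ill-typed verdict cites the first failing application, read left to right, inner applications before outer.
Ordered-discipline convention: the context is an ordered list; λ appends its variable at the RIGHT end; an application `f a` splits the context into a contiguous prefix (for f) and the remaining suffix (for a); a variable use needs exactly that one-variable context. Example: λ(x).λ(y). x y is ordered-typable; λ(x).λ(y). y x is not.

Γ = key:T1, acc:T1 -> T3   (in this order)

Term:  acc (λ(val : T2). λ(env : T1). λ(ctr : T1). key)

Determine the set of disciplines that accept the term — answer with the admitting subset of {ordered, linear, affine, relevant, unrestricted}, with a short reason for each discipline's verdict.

admitting disciplines: none
variable uses: key=1; acc=1; val [bound]=0; env [bound]=0; ctr [bound]=0
use order (left to right): acc, key
typing: ill-typed: argument of type T2 -> T1 -> T1 -> T1 where T1 is required
ordered: ✗, not simply typable
linear: ✗, fails simple typing
affine: ✗, a type mismatch blocks all five
relevant: ✗, the type mismatch rejects it
unrestricted: ✗, not simply typable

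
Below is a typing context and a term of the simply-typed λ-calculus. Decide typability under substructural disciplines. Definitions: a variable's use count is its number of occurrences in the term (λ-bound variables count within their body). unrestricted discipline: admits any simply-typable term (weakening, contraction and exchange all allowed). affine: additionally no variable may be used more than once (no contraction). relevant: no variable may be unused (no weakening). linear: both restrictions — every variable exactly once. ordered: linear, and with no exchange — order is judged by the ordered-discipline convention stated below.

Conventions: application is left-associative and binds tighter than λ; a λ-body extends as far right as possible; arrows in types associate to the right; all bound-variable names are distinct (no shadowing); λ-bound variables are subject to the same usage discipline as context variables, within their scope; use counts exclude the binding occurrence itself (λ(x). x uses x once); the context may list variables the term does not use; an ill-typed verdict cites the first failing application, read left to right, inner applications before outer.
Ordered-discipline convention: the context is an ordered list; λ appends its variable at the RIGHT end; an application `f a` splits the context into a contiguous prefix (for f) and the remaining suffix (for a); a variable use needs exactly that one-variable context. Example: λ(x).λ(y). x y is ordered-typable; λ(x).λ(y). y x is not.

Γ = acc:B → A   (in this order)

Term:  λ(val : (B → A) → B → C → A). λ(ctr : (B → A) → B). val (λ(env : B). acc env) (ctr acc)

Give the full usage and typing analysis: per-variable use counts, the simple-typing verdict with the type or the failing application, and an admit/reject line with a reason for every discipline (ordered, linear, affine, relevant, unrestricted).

variable uses: acc: 2; val [bound]: 1; ctr [bound]: 1; env [bound]: 1
left-to-right use order: val, acc, env, ctr, acc
typing: the term checks, with type ((B → A) → B → C → A) → ((B → A) → B) → C → A
ordered: ✗ — needs contraction — acc ×2
linear: ✗ — needs contraction — acc ×2
affine: ✗ — needs contraction — acc ×2
relevant: ✓ — every one of acc, val, ctr, env appears
unrestricted: ✓ — typability at ((B → A) → B → C → A) → ((B → A) → B) → C → A is all that's needed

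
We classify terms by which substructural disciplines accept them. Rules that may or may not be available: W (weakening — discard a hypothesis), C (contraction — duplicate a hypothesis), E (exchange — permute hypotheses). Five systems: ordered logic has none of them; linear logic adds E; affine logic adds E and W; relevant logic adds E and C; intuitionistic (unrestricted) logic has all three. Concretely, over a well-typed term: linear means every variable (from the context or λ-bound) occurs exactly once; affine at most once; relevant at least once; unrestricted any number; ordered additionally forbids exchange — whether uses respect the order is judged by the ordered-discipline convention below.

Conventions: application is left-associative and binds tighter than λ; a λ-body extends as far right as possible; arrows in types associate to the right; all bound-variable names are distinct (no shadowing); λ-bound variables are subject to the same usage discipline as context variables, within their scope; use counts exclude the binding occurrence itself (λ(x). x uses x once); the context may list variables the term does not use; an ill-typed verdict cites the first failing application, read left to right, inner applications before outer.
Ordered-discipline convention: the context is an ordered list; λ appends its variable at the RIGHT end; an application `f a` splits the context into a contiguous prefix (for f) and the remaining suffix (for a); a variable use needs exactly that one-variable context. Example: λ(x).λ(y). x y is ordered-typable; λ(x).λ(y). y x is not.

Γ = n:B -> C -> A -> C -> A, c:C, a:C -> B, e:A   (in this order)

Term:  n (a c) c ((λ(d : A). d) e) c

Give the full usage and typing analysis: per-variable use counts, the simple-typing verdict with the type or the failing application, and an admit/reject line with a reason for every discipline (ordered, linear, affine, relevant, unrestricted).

counts: n=1; c=3; a=1; e=1; d (λ-bound)=1
use order (left to right): n, a, c, c, d, e, c
typing: the term checks, with type A
ordered: ✗ — repeated use of c ×3
linear: ✗ — repeated use of c ×3
affine: ✗ — repeated use of c ×3
relevant: ✓ — every one of n, c, a, e, d appears
unrestricted: ✓ — type-checks (A) and nothing is barred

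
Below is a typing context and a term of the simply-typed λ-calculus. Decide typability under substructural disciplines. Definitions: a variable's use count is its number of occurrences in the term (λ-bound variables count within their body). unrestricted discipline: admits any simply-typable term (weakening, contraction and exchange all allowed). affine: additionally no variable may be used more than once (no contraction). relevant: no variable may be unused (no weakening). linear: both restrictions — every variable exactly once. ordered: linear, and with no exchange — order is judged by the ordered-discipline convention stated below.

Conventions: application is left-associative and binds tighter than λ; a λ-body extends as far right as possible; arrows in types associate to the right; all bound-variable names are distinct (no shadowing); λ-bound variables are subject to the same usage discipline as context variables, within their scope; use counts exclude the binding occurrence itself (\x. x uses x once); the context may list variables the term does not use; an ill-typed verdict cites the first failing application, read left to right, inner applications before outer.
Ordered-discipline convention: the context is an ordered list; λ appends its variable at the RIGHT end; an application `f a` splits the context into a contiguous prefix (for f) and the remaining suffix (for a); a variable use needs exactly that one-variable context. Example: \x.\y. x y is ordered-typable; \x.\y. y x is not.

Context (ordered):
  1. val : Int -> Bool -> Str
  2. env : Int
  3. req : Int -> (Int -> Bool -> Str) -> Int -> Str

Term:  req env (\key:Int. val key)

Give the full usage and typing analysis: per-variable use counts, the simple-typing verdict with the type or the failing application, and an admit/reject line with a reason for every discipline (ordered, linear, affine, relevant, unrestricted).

variable uses: val: 1×, env: 1×, req: 1×, key (λ-bound): 1×
left-to-right use order: req, env, val, key
typing: well-typed — term : Int -> Str
ordered ✗ (needs exchange: uses follow req, env, val, key)
linear ✓ (exactly-once usage across val, env, req, key)
affine ✓ (at most one use each (val, env, req, key))
relevant ✓ (every one of val, env, req, key appears)
unrestricted ✓ (typability at Int -> Str is all that's needed)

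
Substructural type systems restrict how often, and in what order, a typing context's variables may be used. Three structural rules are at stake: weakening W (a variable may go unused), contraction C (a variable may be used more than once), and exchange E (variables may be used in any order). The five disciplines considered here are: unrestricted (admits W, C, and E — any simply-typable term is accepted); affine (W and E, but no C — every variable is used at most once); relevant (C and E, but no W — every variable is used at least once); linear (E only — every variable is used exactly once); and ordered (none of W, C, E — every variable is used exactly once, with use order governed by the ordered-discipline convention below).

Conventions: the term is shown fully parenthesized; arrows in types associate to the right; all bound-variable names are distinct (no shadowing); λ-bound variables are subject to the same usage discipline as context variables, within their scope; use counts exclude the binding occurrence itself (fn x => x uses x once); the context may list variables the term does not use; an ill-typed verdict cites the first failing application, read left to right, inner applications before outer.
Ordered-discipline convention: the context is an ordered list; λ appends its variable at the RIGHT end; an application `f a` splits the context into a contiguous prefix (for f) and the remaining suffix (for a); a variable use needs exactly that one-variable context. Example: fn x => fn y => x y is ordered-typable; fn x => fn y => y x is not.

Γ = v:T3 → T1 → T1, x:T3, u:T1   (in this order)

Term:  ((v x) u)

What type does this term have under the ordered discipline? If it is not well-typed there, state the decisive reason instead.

term : T1
counts: v=1; x=1; u=1
order of uses: v, x, u
typing: well-typed at T1
all disciplines: ordered ✓ | linear ✓ | affine ✓ | relevant ✓ | unrestricted ✓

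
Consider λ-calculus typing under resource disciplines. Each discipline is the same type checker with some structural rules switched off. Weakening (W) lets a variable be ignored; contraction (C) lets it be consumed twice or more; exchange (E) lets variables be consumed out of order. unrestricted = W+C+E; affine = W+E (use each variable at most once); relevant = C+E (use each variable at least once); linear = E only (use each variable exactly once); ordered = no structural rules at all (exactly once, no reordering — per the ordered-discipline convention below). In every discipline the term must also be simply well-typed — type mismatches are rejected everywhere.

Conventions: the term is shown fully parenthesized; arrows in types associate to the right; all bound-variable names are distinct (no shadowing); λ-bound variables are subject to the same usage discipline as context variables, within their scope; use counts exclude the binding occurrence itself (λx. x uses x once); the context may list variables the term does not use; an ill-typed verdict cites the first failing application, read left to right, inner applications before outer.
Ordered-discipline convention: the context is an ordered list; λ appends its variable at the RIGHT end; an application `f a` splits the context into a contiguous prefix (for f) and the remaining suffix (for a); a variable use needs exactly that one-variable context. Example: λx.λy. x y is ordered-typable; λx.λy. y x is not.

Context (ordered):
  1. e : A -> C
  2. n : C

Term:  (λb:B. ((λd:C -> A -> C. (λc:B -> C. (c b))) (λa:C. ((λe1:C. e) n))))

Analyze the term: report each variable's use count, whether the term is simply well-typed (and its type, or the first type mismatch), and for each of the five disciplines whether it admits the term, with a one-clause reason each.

counts: e=1; n=1; b (bound)=1; d (bound)=0; c (bound)=1; a (bound)=0; e1 (bound)=0
order of uses: c, b, e, n
typing: well-typed at B -> (B -> C) -> C
ordered: ✗, needs weakening: d, a, e1 unused
linear: ✗, needs weakening: d, a, e1 unused
affine: ✓, none of e, n, b, d, c, a, e1 used more than once
relevant: ✗, needs weakening: d, a, e1 unused
unrestricted: ✓, type-checks (B -> (B -> C) -> C) and nothing is barred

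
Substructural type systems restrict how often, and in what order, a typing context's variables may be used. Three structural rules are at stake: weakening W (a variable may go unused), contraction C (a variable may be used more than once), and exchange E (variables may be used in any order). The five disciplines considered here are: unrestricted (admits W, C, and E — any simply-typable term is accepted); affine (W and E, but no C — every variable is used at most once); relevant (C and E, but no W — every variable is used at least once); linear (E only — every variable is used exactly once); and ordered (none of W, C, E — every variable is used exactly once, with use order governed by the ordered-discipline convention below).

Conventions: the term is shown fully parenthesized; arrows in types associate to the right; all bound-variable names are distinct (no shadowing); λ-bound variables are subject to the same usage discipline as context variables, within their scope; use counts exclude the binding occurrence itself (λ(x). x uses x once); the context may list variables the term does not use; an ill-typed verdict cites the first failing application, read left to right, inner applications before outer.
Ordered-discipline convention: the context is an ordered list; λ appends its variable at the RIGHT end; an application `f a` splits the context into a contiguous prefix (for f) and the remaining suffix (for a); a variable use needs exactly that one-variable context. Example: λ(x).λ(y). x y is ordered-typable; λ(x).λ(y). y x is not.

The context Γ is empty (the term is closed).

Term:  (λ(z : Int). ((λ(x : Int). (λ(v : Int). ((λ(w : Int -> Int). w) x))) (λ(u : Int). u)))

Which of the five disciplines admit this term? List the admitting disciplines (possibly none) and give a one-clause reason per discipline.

accepted by: none
counts: z (bound): 0, x (bound): 1, v (bound): 0, w (bound): 1, u (bound): 1
left-to-right use order: w, x, u
typing: ill-typed: argument of type Int where Int -> Int is required
ordered: ✗, not simply typable
linear: ✗, fails simple typing
affine: ✗, a type mismatch blocks all five
relevant: ✗, the type mismatch rejects it
unrestricted: ✗, not simply typable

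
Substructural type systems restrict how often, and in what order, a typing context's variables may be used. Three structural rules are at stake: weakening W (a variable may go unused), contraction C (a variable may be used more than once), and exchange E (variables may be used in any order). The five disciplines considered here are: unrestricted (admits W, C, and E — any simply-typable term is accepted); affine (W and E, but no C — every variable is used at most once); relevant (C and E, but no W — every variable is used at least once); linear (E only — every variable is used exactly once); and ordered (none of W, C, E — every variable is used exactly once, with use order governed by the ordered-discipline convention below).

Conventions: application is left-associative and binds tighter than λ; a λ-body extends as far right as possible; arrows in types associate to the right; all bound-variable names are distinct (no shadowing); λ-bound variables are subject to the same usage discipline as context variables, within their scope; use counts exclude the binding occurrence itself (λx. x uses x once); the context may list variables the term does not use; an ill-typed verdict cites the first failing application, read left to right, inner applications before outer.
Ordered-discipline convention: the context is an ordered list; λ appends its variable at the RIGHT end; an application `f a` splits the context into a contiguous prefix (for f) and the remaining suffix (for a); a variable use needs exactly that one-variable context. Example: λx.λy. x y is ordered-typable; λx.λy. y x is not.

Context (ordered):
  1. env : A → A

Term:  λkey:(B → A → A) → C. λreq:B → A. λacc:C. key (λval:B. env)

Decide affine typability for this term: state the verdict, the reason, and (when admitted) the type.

yes — env, key, req, acc, val: no repeats, contraction unneeded; term : ((B → A → A) → C) → (B → A) → C → C
counts: env=1; key (bound)=1; req (bound)=0; acc (bound)=0; val (bound)=0
left-to-right use order: key, env
typing: the term checks, with type ((B → A → A) → C) → (B → A) → C → C
all disciplines: ordered ✗ · linear ✗ · affine ✓ · relevant ✗ · unrestricted ✓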